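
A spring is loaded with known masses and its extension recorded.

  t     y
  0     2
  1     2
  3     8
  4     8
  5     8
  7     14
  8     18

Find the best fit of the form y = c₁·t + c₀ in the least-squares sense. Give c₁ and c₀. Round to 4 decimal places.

c₁ = 1.9231, c₀ = 0.8791

Setting ∂/∂c₁ … = 0 gives: 164·c₁ + 28·c₀ = 340;  28·c₁ + 7·c₀ = 60.
(Σt·t = 164, Σt = 28, Σ1 = 7, Σt·y = 340, Σy = 60.)
det = 164·7 − 28² = 364.
c₁ = (340·7 − 28·60)/364 = 25/13; c₀ = (164·60 − 28·340)/364 = 80/91.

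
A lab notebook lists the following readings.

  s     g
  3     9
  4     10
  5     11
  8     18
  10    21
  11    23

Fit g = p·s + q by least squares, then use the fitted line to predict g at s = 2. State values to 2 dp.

ĝ = 6.49

Normal-equation sums: Σs·s = 335, Σs = 41, Σ1 = 6.
And Σs·g = 729, Σg = 92.
So XᵀX·[p, q]ᵀ = Xᵀg: [[335, 41]; [41, 6]]·[p, q]ᵀ = [729, 92]ᵀ.
Eliminating q: 6·(row 1) − 41·(row 2) gives 329·p = 6·729 − 41·92 = 602, so p = 86/47.
Then q = (92 − 41·(86/47))/6 = 133/47.
At s = 2: ĝ = (86/47)·(2) + (133/47)·(1) = 305/47.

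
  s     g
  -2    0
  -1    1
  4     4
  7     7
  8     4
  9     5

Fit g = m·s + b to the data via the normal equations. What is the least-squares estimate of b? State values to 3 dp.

Forming XᵀX = [[215, 25]; [25, 6]] and Xᵀg = [141, 21]ᵀ gives XᵀX·[m, b]ᵀ = Xᵀg.
Eliminating b: 6·(row 1) − 25·(row 2) gives 665·m = 6·141 − 25·21 = 321, so m = 321/665.
Then b = (21 − 25·(321/665))/6 = 198/133.

b = 1.489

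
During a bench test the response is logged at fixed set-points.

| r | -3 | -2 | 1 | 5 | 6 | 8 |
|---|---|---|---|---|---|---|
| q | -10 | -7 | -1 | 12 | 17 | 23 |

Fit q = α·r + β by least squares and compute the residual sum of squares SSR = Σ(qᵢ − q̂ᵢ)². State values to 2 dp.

The normal equations are: 139·α + 15·β = 389;  15·α + 6·β = 34.
det = 139·6 − 15² = 609.
α = (389·6 − 15·34)/609 = 608/203; β = (139·34 − 15·389)/609 = -1109/609.
Residuals: 491/609, 494/609, -1324/609, -703/609, 74/87, 524/609; SSR = 5378/609.

SSR = 8.83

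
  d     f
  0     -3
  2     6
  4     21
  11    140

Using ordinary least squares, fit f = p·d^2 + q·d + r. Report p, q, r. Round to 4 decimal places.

Entries of MᵀM: Σd^2·d^2 = 14913, Σd^2·d = 1403, Σd^2 = 141, Σd·d = 141, Σd = 17, Σ1 = 4.
For Mᵀf: Σd^2·f = 17300, Σd·f = 1636, Σf = 164.
Solving the 3×3 system (Gaussian elimination) gives p = 3721/3755, q = 38923/18775, r = -51474/18775.

p = 0.9909, q = 2.0731, r = -2.7416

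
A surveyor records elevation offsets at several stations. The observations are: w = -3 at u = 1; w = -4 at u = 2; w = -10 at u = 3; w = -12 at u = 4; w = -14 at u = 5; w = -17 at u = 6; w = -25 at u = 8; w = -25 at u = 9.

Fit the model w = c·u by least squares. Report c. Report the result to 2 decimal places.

Forming MᵀM = [[236]] and Mᵀw = [-686]ᵀ gives MᵀM·[c]ᵀ = Mᵀw.
Hence c = -686 / 236 ≈ -2.90678.

c = -2.91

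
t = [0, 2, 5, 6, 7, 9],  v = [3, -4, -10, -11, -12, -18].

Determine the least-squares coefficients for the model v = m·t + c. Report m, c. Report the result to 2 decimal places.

m = -2.16, c = 1.79

The normal system XᵀX·[m, c]ᵀ = Xᵀv is [[195, 29]; [29, 6]]·[m, c]ᵀ = [-370, -52]ᵀ.
Determinant 195·6 − 29² = 329.
m = ((-370)·6 − 29·(-52))/329 = -712/329; c = (195·(-52) − 29·(-370))/329 = 590/329.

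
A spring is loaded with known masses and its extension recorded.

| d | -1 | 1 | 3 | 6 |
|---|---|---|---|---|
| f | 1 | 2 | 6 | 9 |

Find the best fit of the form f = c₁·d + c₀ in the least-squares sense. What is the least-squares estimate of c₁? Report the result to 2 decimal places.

c₁ = 1.21

The normal equations are: 47·c₁ + 9·c₀ = 73;  9·c₁ + 4·c₀ = 18.
Δ = 47·4 − 9² = 107.
c₁ = (73·4 − 9·18)/107 = 130/107; c₀ = (47·18 − 9·73)/107 = 189/107.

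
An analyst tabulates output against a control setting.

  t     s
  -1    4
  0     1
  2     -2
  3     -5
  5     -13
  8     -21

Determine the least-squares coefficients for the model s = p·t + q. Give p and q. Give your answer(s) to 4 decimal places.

p = -2.8085, q = 1.9574

Sums needed: Σt·t = 103, Σt = 17, Σ1 = 6.
And Σt·s = -256, Σs = -36.
Δ = 103·6 − 17² = 329.
p = ((-256)·6 − 17·(-36))/329 = -132/47; q = (103·(-36) − 17·(-256))/329 = 92/47.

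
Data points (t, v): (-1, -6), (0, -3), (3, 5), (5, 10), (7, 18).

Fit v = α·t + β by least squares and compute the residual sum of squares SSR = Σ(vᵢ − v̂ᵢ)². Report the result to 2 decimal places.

Entries of MᵀM: Σt·t = 84, Σt = 14, Σ1 = 5.
For Mᵀv: Σt·v = 197, Σv = 24.
Δ = 84·5 − 14² = 224.
α = (197·5 − 14·24)/224 = 649/224; β = (84·24 − 14·197)/224 = -53/16.
Residuals: 47/224, 5/16, -85/224, -263/224, 33/32; SSR = 611/224.

SSR = 2.73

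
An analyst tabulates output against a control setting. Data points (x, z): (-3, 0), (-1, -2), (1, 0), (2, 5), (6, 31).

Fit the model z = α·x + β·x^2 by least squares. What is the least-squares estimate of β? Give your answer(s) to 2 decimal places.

The normal equations are: 51·α + 197·β = 198;  197·α + 1395·β = 1134.
(Σx·x = 51, Σx·x^2 = 197, Σx^2·x^2 = 1395, Σx·z = 198, Σx^2·z = 1134.)
Eliminating β: 1395·(row 1) − 197·(row 2) gives 32336·α = 1395·198 − 197·1134 = 52812, so α = 13203/8084.
Then β = (1134 − 197·(13203/8084))/1395 = 4707/8084.

β = 0.58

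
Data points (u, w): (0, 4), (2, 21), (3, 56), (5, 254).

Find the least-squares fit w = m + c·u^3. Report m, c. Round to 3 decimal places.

Setting ∂/∂m … = 0 gives: 4·m + 160·c = 335;  160·m + 16418·c = 33430.
(Σ1 = 4, Σu^3 = 160, Σu^3·u^3 = 16418, Σw = 335, Σu^3·w = 33430.)
Δ = 4·16418 − 160² = 40072.
m = (335·16418 − 160·33430)/40072 = 75615/20036; c = (4·33430 − 160·335)/40072 = 10015/5009.

m = 3.774, c = 1.999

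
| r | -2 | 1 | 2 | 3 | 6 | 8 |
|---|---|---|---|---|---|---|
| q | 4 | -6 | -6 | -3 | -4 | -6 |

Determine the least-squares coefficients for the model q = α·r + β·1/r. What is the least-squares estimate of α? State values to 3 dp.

α = -0.606

Entries of AᵀA: Σr·r = 118, Σr·1/r = 6, Σ1/r·1/r = 953/576.
Right-hand side: Σr·q = -107, Σ1/r·q = -161/12.
AᵀA·[α, β]ᵀ = Aᵀq becomes [[118, 6]; [6, 953/576]]·[α, β]ᵀ = [-107, -161/12]ᵀ.
Δ = 118·(953/576) − 6² = 45859/288.
α = ((-107)·(953/576) − 6·(-161/12))/(45859/288) = -55603/91718; β = (118·(-161/12) − 6·(-107))/(45859/288) = -271056/45859.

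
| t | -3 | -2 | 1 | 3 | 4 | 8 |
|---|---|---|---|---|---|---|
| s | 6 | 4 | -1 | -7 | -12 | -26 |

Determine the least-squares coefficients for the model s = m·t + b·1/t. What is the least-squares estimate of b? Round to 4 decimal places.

b = 3.4355

Compute the Gram sums: Σt·t = 103, Σt·1/t = 6, Σ1/t·1/t = 893/576.
Right-hand side: Σt·s = -304, Σ1/t·s = -163/12.
Δ = 103·(893/576) − 6² = 71243/576.
m = ((-304)·(893/576) − 6·(-163/12))/(71243/576) = -224528/71243; b = (103·(-163/12) − 6·(-304))/(71243/576) = 244752/71243.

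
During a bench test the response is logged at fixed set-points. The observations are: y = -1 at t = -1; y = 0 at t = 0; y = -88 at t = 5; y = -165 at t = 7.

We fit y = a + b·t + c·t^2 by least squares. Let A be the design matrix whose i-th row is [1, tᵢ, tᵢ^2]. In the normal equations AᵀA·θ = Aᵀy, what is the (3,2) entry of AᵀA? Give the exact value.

467

Row 3 ↔ basis t^2, column 2 ↔ basis t, so (AᵀA)_{3,2} = Σᵢ (t^2)·(t) = (1)·(-1) + (0)·(0) + (25)·(5) + (49)·(7) = 467.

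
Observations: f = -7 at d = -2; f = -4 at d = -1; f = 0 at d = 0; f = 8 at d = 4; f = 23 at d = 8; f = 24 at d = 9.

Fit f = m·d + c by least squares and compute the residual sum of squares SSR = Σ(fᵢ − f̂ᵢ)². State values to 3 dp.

SSR = 8.440

With design matrix M, MᵀM = [[166, 18]; [18, 6]] and Mᵀf = [450, 44]ᵀ.
Eliminating c: 6·(row 1) − 18·(row 2) gives 672·m = 6·450 − 18·44 = 1908, so m = 159/56.
Then c = (44 − 18·(159/56))/6 = -199/168.
Residuals: -23/168, 1/42, 199/168, -365/168, 247/168, -31/84; SSR = 709/84.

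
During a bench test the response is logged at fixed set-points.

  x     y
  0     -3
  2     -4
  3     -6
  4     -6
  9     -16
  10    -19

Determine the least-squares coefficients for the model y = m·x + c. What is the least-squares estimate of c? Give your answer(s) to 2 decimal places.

Setting ∂/∂m … = 0 gives: 210·m + 28·c = -384;  28·m + 6·c = -54.
(Σx·x = 210, Σx = 28, Σ1 = 6, Σx·y = -384, Σy = -54.)
Eliminating c: 6·(row 1) − 28·(row 2) gives 476·m = 6·(-384) − 28·(-54) = -792, so m = -198/119.
Then c = ((-54) − 28·(-198/119))/6 = -21/17.

c = -1.24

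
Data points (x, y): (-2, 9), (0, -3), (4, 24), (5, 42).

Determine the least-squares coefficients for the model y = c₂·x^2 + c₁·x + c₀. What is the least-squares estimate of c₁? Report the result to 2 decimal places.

Setting ∂/∂c₂ … = 0 gives: 897·c₂ + 181·c₁ + 45·c₀ = 1470;  181·c₂ + 45·c₁ + 7·c₀ = 288;  45·c₂ + 7·c₁ + 4·c₀ = 72.
Inverting the 3×3 Gram matrix, [c₂, c₁, c₀]ᵀ = [10101/4684, -8367/4684, -7341/2342]ᵀ.

c₁ = -1.79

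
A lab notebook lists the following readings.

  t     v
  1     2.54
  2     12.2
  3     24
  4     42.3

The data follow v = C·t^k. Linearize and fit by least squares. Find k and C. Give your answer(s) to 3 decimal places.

k = 2.018, C = 2.679

Let Y = ln v. Fitting Y = k·ln t + ln C by least squares:
Σln t = 3.1781, Σ(ln t)² = 3.6092, Σln v = 10.3564, Σln t·ln v = 10.4167.
Equations: 3.6092·k + 3.1781·ln C = 10.4167;  3.1781·k + 4·ln C = 10.3564.
Solving (det = 4.3368): k = 2.01839, ln C = 0.98547, so C = exp(0.98547) = 2.67907.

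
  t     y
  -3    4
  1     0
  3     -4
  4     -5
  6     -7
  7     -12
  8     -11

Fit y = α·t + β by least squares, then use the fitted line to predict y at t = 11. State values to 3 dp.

ŷ = -15.667

From the data, Σt·t = 184, Σt = 26, Σ1 = 7.
And Σt·y = -258, Σy = -35.
So XᵀX·[α, β]ᵀ = Xᵀy: [[184, 26]; [26, 7]]·[α, β]ᵀ = [-258, -35]ᵀ.
det = 184·7 − 26² = 612.
α = ((-258)·7 − 26·(-35))/612 = -224/153; β = (184·(-35) − 26·(-258))/612 = 67/153.
At t = 11: ŷ = (-224/153)·(11) + (67/153)·(1) = -47/3.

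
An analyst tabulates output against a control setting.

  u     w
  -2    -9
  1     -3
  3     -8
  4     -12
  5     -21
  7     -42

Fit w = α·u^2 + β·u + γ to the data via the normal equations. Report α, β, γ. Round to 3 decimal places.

From the data, Σu^2·u^2 = 3380, Σu^2·u = 552, Σu^2 = 104, Σu·u = 104, Σu = 18, Σ1 = 6.
Right-hand side: Σu^2·w = -2886, Σu·w = -456, Σw = -95.
Solving the 3×3 system (Gaussian elimination) gives α = -3139/3190, β = 20787/15950, γ = -1948/725.

α = -0.984, β = 1.303, γ = -2.687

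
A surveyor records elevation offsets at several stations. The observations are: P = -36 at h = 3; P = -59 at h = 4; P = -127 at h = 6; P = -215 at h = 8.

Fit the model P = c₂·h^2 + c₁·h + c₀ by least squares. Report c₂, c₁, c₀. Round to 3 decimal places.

c₂ = -2.834, c₁ = -4.779, c₀ = 4.407

Setting ∂/∂c₂ … = 0 gives: 5729·c₂ + 819·c₁ + 125·c₀ = -19600;  819·c₂ + 125·c₁ + 21·c₀ = -2826;  125·c₂ + 21·c₁ + 4·c₀ = -437.
Row-reducing yields c₂ = -564/199, c₁ = -951/199, c₀ = 877/199.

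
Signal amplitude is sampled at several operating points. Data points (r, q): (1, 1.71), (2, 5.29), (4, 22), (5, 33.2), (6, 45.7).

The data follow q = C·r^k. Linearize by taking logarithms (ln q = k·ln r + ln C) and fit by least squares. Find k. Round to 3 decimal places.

Let Y = ln q. Fitting Y = k·ln r + ln C by least squares:
XᵀX = [[8.2030, 5.4806]; [5.4806, 5]], rhs = [17.9252, 12.6180]ᵀ  (here Σln r = 5.4806, Σ(ln r)² = 8.2030, Σln q = 12.6180, Σln r·ln q = 17.9252).
Δ = 8.2030·5 − (5.4806)² = 10.9774; k = (17.9252·5 − 5.4806·12.6180)/10.9774 = 1.86485, ln C = (8.2030·12.6180 − 5.4806·17.9252)/10.9774 = 0.47949.

k = 1.865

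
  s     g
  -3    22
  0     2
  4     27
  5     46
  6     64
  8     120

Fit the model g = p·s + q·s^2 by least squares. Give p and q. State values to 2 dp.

From the data, Σs·s = 150, Σs·s^2 = 890, Σs^2·s^2 = 6354.
Moment sums: Σs·g = 1616, Σs^2·g = 11764.
So AᵀA·[p, q]ᵀ = Aᵀg: [[150, 890]; [890, 6354]]·[p, q]ᵀ = [1616, 11764]ᵀ.
Determinant 150·6354 − 890² = 161000.
p = (1616·6354 − 890·11764)/161000 = -25237/20125; q = (150·11764 − 890·1616)/161000 = 8159/4025.

p = -1.25, q = 2.03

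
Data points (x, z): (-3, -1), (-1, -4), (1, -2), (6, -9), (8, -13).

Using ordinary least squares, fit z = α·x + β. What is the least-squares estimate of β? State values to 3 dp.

Entries of AᵀA: Σx·x = 111, Σx = 11, Σ1 = 5.
And Σx·z = -153, Σz = -29.
Normal equations: [[111, 11]; [11, 5]]·[α, β]ᵀ = [-153, -29]ᵀ.
det = 111·5 − 11² = 434.
α = ((-153)·5 − 11·(-29))/434 = -223/217; β = (111·(-29) − 11·(-153))/434 = -768/217.

β = -3.539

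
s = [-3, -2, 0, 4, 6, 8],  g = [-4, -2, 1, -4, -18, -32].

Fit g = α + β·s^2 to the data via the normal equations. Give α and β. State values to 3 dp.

α = 1.277, β = -0.517

The normal equations are: 6·α + 129·β = -59;  129·α + 5745·β = -2804.
Eliminating β: 5745·(row 1) − 129·(row 2) gives 17829·α = 5745·(-59) − 129·(-2804) = 22761, so α = 2529/1981.
Then β = ((-2804) − 129·(2529/1981))/5745 = -3071/5943.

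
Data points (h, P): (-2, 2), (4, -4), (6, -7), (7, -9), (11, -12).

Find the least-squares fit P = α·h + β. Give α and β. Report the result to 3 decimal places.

α = -1.112, β = -0.216

Forming XᵀX = [[226, 26]; [26, 5]] and XᵀP = [-257, -30]ᵀ gives XᵀX·[α, β]ᵀ = XᵀP.
Eliminating β: 5·(row 1) − 26·(row 2) gives 454·α = 5·(-257) − 26·(-30) = -505, so α = -505/454.
Then β = ((-30) − 26·(-505/454))/5 = -49/227.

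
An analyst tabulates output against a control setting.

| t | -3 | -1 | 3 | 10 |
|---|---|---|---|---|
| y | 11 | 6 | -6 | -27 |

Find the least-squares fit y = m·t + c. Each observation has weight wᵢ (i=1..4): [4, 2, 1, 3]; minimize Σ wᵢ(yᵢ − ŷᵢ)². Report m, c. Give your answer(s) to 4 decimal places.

Sums needed: Σwᵢ·t·t = 347, Σwᵢ·t = 19, Σwᵢ·1 = 10.
For MᵀWy: Σwᵢ·t·y = -972, Σwᵢ·y = -31.
Δ = 347·10 − 19² = 3109.
m = ((-972)·10 − 19·(-31))/3109 = -9131/3109; c = (347·(-31) − 19·(-972))/3109 = 7711/3109.

m = -2.9370, c = 2.4802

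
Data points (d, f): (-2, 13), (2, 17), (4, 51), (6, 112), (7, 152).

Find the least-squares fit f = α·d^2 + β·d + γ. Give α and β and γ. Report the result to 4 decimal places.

α = 2.9475, β = 0.6066, γ = 2.6827

The normal equations are: 3985·α + 623·β + 109·γ = 12416;  623·α + 109·β + 17·γ = 1948;  109·α + 17·β + 5·γ = 345.
Solving the 3×3 system (Gaussian elimination) gives α = 45845/15554, β = 9435/15554, γ = 20863/7777.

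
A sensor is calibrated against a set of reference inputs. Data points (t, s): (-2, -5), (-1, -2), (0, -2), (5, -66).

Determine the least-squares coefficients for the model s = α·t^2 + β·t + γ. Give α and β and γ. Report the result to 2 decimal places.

α = -2.03, β = -2.59, γ = -2.21

Normal-equation sums: Σt^2·t^2 = 642, Σt^2·t = 116, Σt^2 = 30, Σt·t = 30, Σt = 2, Σ1 = 4.
Moment sums: Σt^2·s = -1672, Σt·s = -318, Σs = -75.
So MᵀM·[α, β, γ]ᵀ = Mᵀs: [[642, 116, 30]; [116, 30, 2]; [30, 2, 4]]·[α, β, γ]ᵀ = [-1672, -318, -75]ᵀ.
Solving the 3×3 system (Gaussian elimination) gives α = -3845/1892, β = -4909/1892, γ = -4183/1892.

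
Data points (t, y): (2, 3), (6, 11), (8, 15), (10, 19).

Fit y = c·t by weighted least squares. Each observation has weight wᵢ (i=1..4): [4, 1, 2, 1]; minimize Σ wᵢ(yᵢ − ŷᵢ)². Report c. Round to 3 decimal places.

c = 1.857

Entries of XᵀWX: Σwᵢ·t·t = 280.
For XᵀWy: Σwᵢ·t·y = 520.
Normal equations: [[280]]·[c]ᵀ = [520]ᵀ.
Hence c = 520 / 280 ≈ 1.85714.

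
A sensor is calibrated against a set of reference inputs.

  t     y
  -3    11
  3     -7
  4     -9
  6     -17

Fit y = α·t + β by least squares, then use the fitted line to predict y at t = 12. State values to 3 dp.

Entries of AᵀA: Σt·t = 70, Σt = 10, Σ1 = 4.
For Aᵀy: Σt·y = -192, Σy = -22.
AᵀA·[α, β]ᵀ = Aᵀy becomes [[70, 10]; [10, 4]]·[α, β]ᵀ = [-192, -22]ᵀ.
det = 70·4 − 10² = 180.
α = ((-192)·4 − 10·(-22))/180 = -137/45; β = (70·(-22) − 10·(-192))/180 = 19/9.
At t = 12: ŷ = (-137/45)·(12) + (19/9)·(1) = -1549/45.

ŷ = -34.422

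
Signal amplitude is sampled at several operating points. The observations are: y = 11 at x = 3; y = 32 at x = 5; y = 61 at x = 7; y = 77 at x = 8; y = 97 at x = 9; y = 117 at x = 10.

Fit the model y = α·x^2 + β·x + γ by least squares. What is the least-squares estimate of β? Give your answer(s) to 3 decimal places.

Sums needed: Σx^2·x^2 = 23764, Σx^2·x = 2736, Σx^2 = 328, Σx·x = 328, Σx = 42, Σ1 = 6.
Moment sums: Σx^2·y = 28373, Σx·y = 3279, Σy = 395.
AᵀA·[α, β, γ]ᵀ = Aᵀy becomes [[23764, 2736, 328]; [2736, 328, 42]; [328, 42, 6]]·[α, β, γ]ᵀ = [28373, 3279, 395]ᵀ.
Inverting the 3×3 Gram matrix, [α, β, γ]ᵀ = [6523/7100, 1146/355, -24807/3550]ᵀ.

β = 3.228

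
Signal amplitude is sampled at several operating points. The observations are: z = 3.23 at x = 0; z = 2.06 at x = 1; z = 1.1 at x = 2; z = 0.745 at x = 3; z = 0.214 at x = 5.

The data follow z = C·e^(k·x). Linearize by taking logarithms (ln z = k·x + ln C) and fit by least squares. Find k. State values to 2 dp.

Linearized form: ln z = k·x + ln C. From the 5 transformed points,
AᵀA = [[39.0000, 11.0000]; [11.0000, 5]], rhs = [-7.6787, 0.1543]ᵀ  (here Σx = 11.0000, Σ(x)² = 39.0000, Σln z = 0.1543, Σx·ln z = -7.6787).
Δ = 39.0000·5 − (11.0000)² = 74.0000; k = (-7.6787·5 − 11.0000·0.1543)/74.0000 = -0.54177, ln C = (39.0000·0.1543 − 11.0000·-7.6787)/74.0000 = 1.22277.

k = -0.54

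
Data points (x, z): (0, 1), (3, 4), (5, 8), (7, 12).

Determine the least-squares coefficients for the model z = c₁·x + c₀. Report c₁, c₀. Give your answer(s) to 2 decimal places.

c₁ = 1.58, c₀ = 0.33

Entries of MᵀM: Σx·x = 83, Σx = 15, Σ1 = 4.
For Mᵀz: Σx·z = 136, Σz = 25.
Δ = 83·4 − 15² = 107.
c₁ = (136·4 − 15·25)/107 = 169/107; c₀ = (83·25 − 15·136)/107 = 35/107.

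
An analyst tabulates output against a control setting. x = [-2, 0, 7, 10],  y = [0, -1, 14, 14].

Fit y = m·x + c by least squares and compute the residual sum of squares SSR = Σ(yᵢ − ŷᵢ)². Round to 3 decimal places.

MᵀM·[m, c]ᵀ = Mᵀy reads: 153·m + 15·c = 238;  15·m + 4·c = 27.
(Σx·x = 153, Σx = 15, Σ1 = 4, Σx·y = 238, Σy = 27.)
Eliminating c: 4·(row 1) − 15·(row 2) gives 387·m = 4·238 − 15·27 = 547, so m = 547/387.
Then c = (27 − 15·(547/387))/4 = 187/129.
Residuals: 533/387, -316/129, 1028/387, -613/387; SSR = 6758/387.

SSR = 17.463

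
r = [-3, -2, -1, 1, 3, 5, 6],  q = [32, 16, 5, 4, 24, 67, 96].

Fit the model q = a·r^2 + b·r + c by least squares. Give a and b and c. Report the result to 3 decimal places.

MᵀM·[a, b, c]ᵀ = Mᵀq reads: 2101·a + 333·b + 85·c = 5708;  333·a + 85·b + 9·c = 854;  85·a + 9·b + 7·c = 244.
(Σr^2·r^2 = 2101, Σr^2·r = 333, Σr^2 = 85, Σr·r = 85, Σr = 9, Σ1 = 7, Σr^2·q = 5708, Σr·q = 854, Σq = 244.)
Row-reducing yields a = 12839/4524, b = -67/52, c = 4643/2262.

a = 2.838, b = -1.288, c = 2.053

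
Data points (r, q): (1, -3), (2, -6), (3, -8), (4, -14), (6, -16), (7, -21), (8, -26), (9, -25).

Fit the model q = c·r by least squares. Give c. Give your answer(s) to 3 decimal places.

c = -2.965

The normal system MᵀM·[c]ᵀ = Mᵀq is [[260]]·[c]ᵀ = [-771]ᵀ.
Hence c = -771 / 260 ≈ -2.96538.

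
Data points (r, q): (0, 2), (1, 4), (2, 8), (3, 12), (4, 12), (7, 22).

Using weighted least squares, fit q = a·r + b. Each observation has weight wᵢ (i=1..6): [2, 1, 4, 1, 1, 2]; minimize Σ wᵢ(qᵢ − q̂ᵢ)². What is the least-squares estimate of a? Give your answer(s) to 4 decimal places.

Sums needed: Σwᵢ·r·r = 140, Σwᵢ·r = 30, Σwᵢ·1 = 11.
For AᵀWq: Σwᵢ·r·q = 460, Σwᵢ·q = 108.
AᵀWA·[a, b]ᵀ = AᵀWq becomes [[140, 30]; [30, 11]]·[a, b]ᵀ = [460, 108]ᵀ.
Determinant 140·11 − 30² = 640.
a = (460·11 − 30·108)/640 = 91/32; b = (140·108 − 30·460)/640 = 33/16.

a = 2.8438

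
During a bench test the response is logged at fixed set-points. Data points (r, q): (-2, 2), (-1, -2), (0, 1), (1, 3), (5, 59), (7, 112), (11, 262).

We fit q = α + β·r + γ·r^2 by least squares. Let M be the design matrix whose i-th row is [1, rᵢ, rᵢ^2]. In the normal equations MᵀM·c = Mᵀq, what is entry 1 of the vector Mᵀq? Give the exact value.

Entry 1 ↔ basis 1, so (Mᵀq)_{1} = Σᵢ qᵢ = (1)·(2) + (1)·(-2) + (1)·(1) + (1)·(3) + (1)·(59) + (1)·(112) + (1)·(262) = 437.

437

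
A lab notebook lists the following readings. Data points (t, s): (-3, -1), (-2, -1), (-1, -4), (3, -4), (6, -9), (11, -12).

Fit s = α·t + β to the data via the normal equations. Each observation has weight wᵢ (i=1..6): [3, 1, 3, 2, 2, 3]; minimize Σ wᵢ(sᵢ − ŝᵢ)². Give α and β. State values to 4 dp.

α = -0.7678, β = -3.5421

Compute the Gram sums: Σwᵢ·t·t = 487, Σwᵢ·t = 37, Σwᵢ·1 = 14.
For MᵀWs: Σwᵢ·t·s = -505, Σwᵢ·s = -78.
Eliminating β: 14·(row 1) − 37·(row 2) gives 5449·α = 14·(-505) − 37·(-78) = -4184, so α = -4184/5449.
Then β = ((-78) − 37·(-4184/5449))/14 = -19301/5449.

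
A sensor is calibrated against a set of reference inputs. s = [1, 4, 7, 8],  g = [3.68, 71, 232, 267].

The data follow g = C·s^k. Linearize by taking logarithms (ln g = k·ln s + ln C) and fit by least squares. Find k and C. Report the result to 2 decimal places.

k = 2.09, C = 3.75

With ln gᵢ as the transformed response and ln sᵢ as the regressor:
Sums: Σln s = 5.4116, Σ(ln s)² = 10.0325, Σln g = 16.5996, Σln s·ln g = 28.1265.
Normal system: [[10.0325, 5.4116]; [5.4116, 4]]·[k, ln C]ᵀ = [28.1265, 16.5996]ᵀ.
Δ = 10.0325·4 − (5.4116)² = 10.8439; k = (28.1265·4 − 5.4116·16.5996)/10.8439 = 2.09105, ln C = (10.0325·16.5996 − 5.4116·28.1265)/10.8439 = 1.32089, so C = exp(1.32089) = 3.74676.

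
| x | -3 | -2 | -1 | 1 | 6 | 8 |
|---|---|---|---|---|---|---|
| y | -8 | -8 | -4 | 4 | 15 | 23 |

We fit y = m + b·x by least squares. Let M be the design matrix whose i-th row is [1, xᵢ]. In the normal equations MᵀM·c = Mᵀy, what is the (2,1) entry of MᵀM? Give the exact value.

Row 2 ↔ basis x, column 1 ↔ basis 1, so (MᵀM)_{2,1} = Σᵢ x = (-3)·(1) + (-2)·(1) + (-1)·(1) + (1)·(1) + (6)·(1) + (8)·(1) = 9.

9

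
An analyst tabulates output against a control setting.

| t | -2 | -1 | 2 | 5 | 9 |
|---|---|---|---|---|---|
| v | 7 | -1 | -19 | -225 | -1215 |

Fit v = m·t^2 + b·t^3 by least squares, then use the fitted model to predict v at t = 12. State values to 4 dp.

v̂ = -2808.2855

Entries of AᵀA: Σt^2·t^2 = 7219, Σt^2·t^3 = 62173, Σt^3·t^3 = 547195.
For Aᵀv: Σt^2·v = -104089, Σt^3·v = -914067.
Eliminating b: 547195·(row 1) − 62173·(row 2) gives 84718776·m = 547195·(-104089) − 62173·(-914067) = -126692764, so m = -31673191/21179694.
Then b = ((-914067) − 62173·(-31673191/21179694))/547195 = -31781069/21179694.
At t = 12: v̂ = (-31673191/21179694)·(144) + (-31781069/21179694)·(1728) = -9913104456/3529949.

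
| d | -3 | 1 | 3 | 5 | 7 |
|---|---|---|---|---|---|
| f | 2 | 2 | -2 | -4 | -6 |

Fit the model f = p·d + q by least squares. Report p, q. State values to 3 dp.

Entries of XᵀX: Σd·d = 93, Σd = 13, Σ1 = 5.
And Σd·f = -72, Σf = -8.
XᵀX·[p, q]ᵀ = Xᵀf becomes [[93, 13]; [13, 5]]·[p, q]ᵀ = [-72, -8]ᵀ.
det = 93·5 − 13² = 296.
p = ((-72)·5 − 13·(-8))/296 = -32/37; q = (93·(-8) − 13·(-72))/296 = 24/37.

p = -0.865, q = 0.649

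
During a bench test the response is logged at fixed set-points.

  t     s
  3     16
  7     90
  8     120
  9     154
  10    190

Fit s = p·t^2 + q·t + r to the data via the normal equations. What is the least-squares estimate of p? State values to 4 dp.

p = 2.0899

Entries of AᵀA: Σt^2·t^2 = 23139, Σt^2·t = 2611, Σt^2 = 303, Σt·t = 303, Σt = 37, Σ1 = 5.
For Aᵀs: Σt^2·s = 43708, Σt·s = 4924, Σs = 570.
Normal equations: [[23139, 2611, 303]; [2611, 303, 37]; [303, 37, 5]]·[p, q, r]ᵀ = [43708, 4924, 570]ᵀ.
Inverting the 3×3 Gram matrix, [p, q, r]ᵀ = [9093/4351, -9647/4351, 16366/4351]ᵀ.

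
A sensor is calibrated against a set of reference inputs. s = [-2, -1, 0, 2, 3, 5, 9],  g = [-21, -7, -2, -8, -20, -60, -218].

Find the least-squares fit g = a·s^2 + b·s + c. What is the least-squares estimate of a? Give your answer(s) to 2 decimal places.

a = -3.03

Normal-equation sums: Σs^2·s^2 = 7300, Σs^2·s = 880, Σs^2 = 124, Σs·s = 124, Σs = 16, Σ1 = 7.
And Σs^2·g = -19461, Σs·g = -2289, Σg = -336.
MᵀM·[a, b, c]ᵀ = Mᵀg becomes [[7300, 880, 124]; [880, 124, 16]; [124, 16, 7]]·[a, b, c]ᵀ = [-19461, -2289, -336]ᵀ.
Row-reducing yields a = -17739/5852, b = 19235/5852, c = -2657/1463.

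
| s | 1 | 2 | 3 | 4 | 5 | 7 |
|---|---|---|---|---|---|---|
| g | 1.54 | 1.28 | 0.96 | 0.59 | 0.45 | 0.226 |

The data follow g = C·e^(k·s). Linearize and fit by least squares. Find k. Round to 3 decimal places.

With ln gᵢ as the transformed response and sᵢ as the regressor:
XᵀX = [[104.0000, 22.0000]; [22.0000, 6]], rhs = [-15.7106, -2.1755]ᵀ  (here Σs = 22.0000, Σ(s)² = 104.0000, Σln g = -2.1755, Σs·ln g = -15.7106).
Δ = 104.0000·6 − (22.0000)² = 140.0000; k = (-15.7106·6 − 22.0000·-2.1755)/140.0000 = -0.33144, ln C = (104.0000·-2.1755 − 22.0000·-15.7106)/140.0000 = 0.85269.

k = -0.331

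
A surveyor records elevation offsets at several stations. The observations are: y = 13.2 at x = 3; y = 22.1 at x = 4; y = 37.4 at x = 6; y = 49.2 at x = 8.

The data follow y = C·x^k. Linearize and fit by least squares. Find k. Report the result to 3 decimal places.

k = 1.335

Taking logs, ln y = k·ln x + ln C, so regress ln y on ln x.
Sums: Σln x = 6.3561, Σ(ln x)² = 10.6632, Σln y = 13.1934, Σln x·ln y = 21.7165.
Normal system: [[10.6632, 6.3561]; [6.3561, 4]]·[k, ln C]ᵀ = [21.7165, 13.1934]ᵀ.
Δ = 10.6632·4 − (6.3561)² = 2.2529; k = (21.7165·4 − 6.3561·13.1934)/2.2529 = 1.33499, ln C = (10.6632·13.1934 − 6.3561·21.7165)/2.2529 = 1.17701.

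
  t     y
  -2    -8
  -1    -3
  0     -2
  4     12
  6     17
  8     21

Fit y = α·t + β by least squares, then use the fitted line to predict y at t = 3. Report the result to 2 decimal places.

ŷ = 7.63

The normal system MᵀM·[α, β]ᵀ = Mᵀy is [[121, 15]; [15, 6]]·[α, β]ᵀ = [337, 37]ᵀ.
Eliminating β: 6·(row 1) − 15·(row 2) gives 501·α = 6·337 − 15·37 = 1467, so α = 489/167.
Then β = (37 − 15·(489/167))/6 = -578/501.
At t = 3: ŷ = (489/167)·(3) + (-578/501)·(1) = 3823/501.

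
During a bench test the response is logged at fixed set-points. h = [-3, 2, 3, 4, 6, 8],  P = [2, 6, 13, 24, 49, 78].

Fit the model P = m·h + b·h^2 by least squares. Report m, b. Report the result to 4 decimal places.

Forming AᵀA = [[138, 800]; [800, 5826]] and AᵀP = [1059, 7299]ᵀ gives AᵀA·[m, b]ᵀ = AᵀP.
Eliminating b: 5826·(row 1) − 800·(row 2) gives 163988·m = 5826·1059 − 800·7299 = 330534, so m = 165267/81994.
Then b = (7299 − 800·(165267/81994))/5826 = 80031/81994.

m = 2.0156, b = 0.9761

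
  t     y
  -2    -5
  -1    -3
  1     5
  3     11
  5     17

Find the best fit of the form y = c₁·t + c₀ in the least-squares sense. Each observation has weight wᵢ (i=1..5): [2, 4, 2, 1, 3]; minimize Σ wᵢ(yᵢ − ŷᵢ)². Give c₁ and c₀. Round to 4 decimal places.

Setting ∂/∂c₁ … = 0 gives: 98·c₁ + 12·c₀ = 330;  12·c₁ + 12·c₀ = 50.
(Σwᵢ·t·t = 98, Σwᵢ·t = 12, Σwᵢ·1 = 12, Σwᵢ·t·y = 330, Σwᵢ·y = 50.)
det = 98·12 − 12² = 1032.
c₁ = (330·12 − 12·50)/1032 = 140/43; c₀ = (98·50 − 12·330)/1032 = 235/258.

c₁ = 3.2558, c₀ = 0.9109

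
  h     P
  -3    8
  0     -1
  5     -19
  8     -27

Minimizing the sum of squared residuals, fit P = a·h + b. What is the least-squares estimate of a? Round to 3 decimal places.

a = -3.253

Normal-equation sums: Σh·h = 98, Σh = 10, Σ1 = 4.
And Σh·P = -335, ΣP = -39.
AᵀA·[a, b]ᵀ = AᵀP becomes [[98, 10]; [10, 4]]·[a, b]ᵀ = [-335, -39]ᵀ.
Eliminating b: 4·(row 1) − 10·(row 2) gives 292·a = 4·(-335) − 10·(-39) = -950, so a = -475/146.
Then b = ((-39) − 10·(-475/146))/4 = -118/73.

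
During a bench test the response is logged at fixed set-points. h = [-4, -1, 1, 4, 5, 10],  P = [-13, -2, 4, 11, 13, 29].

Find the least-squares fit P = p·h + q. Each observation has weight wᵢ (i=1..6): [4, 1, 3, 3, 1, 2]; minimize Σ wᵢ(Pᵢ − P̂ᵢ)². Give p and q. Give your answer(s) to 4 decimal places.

AᵀWA·[p, q]ᵀ = AᵀWP reads: 341·p + 23·q = 999;  23·p + 14·q = 62.
Determinant 341·14 − 23² = 4245.
p = (999·14 − 23·62)/4245 = 2512/849; q = (341·62 − 23·999)/4245 = -367/849.

p = 2.9588, q = -0.4323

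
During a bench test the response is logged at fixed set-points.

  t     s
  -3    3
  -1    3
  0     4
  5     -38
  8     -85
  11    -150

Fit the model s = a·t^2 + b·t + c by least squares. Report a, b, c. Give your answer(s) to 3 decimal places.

a = -0.978, b = -3.100, c = 2.357

With design matrix M, MᵀM = [[19444, 1940, 220]; [1940, 220, 20]; [220, 20, 6]] and Mᵀs = [-24510, -2532, -263]ᵀ.
Inverting the 3×3 Gram matrix, [a, b, c]ᵀ = [-2351/2404, -37257/12020, 2833/1202]ᵀ.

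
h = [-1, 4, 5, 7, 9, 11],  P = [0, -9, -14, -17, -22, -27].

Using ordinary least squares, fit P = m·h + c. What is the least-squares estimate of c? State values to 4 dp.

c = -1.6454

Normal-equation sums: Σh·h = 293, Σh = 35, Σ1 = 6.
And Σh·P = -720, ΣP = -89.
Determinant 293·6 − 35² = 533.
m = ((-720)·6 − 35·(-89))/533 = -1205/533; c = (293·(-89) − 35·(-720))/533 = -877/533.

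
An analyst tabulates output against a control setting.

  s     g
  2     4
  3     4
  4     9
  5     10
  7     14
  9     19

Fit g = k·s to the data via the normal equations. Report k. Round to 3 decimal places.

k = 2.038

Entries of XᵀX: Σs·s = 184.
Right-hand side: Σs·g = 375.
Hence k = 375 / 184 ≈ 2.03804.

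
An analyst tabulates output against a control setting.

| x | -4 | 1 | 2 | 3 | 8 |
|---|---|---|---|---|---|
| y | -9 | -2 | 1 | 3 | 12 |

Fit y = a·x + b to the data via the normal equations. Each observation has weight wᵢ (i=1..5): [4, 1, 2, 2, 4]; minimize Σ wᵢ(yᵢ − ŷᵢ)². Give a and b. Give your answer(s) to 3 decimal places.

The normal equations are: 347·a + 27·b = 548;  27·a + 13·b = 18.
(Σwᵢ·x·x = 347, Σwᵢ·x = 27, Σwᵢ·1 = 13, Σwᵢ·x·y = 548, Σwᵢ·y = 18.)
det = 347·13 − 27² = 3782.
a = (548·13 − 27·18)/3782 = 3319/1891; b = (347·18 − 27·548)/3782 = -4275/1891.

a = 1.755, b = -2.261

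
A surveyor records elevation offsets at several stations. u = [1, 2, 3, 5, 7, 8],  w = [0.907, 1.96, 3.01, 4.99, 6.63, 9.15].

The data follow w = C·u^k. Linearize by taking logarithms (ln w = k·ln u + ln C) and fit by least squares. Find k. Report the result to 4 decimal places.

k = 1.0642

Taking logs, ln w = k·ln u + ln C, so regress ln w on ln u.
Σln u = 7.4265, Σ(ln u)² = 12.3883, Σln w = 7.3901, Σln u·ln w = 12.5484.
Equations: 12.3883·k + 7.4265·ln C = 12.5484;  7.4265·k + 6·ln C = 7.3901.
Slope k = (n·Σln u·ln w − Σln u·Σln w)/(n·Σ(ln u)² − (Σln u)²) = (6·12.5484 − 7.4265·7.3901)/19.1764 = 1.06421; ln C = (Σln w − k·Σln u)/n = -0.08555.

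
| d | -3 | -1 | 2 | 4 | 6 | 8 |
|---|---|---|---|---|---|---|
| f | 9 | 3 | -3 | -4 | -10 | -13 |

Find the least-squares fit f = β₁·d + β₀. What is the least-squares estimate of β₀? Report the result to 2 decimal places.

β₀ = 2.13

Setting ∂/∂β₁ … = 0 gives: 130·β₁ + 16·β₀ = -216;  16·β₁ + 6·β₀ = -18.
Determinant 130·6 − 16² = 524.
β₁ = ((-216)·6 − 16·(-18))/524 = -252/131; β₀ = (130·(-18) − 16·(-216))/524 = 279/131.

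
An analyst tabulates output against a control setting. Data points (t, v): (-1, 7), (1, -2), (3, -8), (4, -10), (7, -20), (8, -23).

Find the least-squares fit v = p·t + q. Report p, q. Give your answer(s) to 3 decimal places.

Compute the Gram sums: Σt·t = 140, Σt = 22, Σ1 = 6.
And Σt·v = -397, Σv = -56.
Normal equations: [[140, 22]; [22, 6]]·[p, q]ᵀ = [-397, -56]ᵀ.
Δ = 140·6 − 22² = 356.
p = ((-397)·6 − 22·(-56))/356 = -575/178; q = (140·(-56) − 22·(-397))/356 = 447/178.

p = -3.230, q = 2.511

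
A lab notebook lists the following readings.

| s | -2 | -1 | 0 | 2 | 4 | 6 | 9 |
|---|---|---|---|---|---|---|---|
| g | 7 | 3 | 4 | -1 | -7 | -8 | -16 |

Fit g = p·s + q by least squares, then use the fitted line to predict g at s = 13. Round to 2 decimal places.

Normal-equation sums: Σs·s = 142, Σs = 18, Σ1 = 7.
And Σs·g = -239, Σg = -18.
So MᵀM·[p, q]ᵀ = Mᵀg: [[142, 18]; [18, 7]]·[p, q]ᵀ = [-239, -18]ᵀ.
Determinant 142·7 − 18² = 670.
p = ((-239)·7 − 18·(-18))/670 = -1349/670; q = (142·(-18) − 18·(-239))/670 = 873/335.
At s = 13: ĝ = (-1349/670)·(13) + (873/335)·(1) = -15791/670.

ĝ = -23.57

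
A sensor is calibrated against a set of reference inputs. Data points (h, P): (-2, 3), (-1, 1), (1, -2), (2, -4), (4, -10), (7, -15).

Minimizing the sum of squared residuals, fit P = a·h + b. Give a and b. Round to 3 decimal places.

a = -2.052, b = -0.739

Entries of MᵀM: Σh·h = 75, Σh = 11, Σ1 = 6.
For MᵀP: Σh·P = -162, ΣP = -27.
Normal equations: [[75, 11]; [11, 6]]·[a, b]ᵀ = [-162, -27]ᵀ.
Δ = 75·6 − 11² = 329.
a = ((-162)·6 − 11·(-27))/329 = -675/329; b = (75·(-27) − 11·(-162))/329 = -243/329.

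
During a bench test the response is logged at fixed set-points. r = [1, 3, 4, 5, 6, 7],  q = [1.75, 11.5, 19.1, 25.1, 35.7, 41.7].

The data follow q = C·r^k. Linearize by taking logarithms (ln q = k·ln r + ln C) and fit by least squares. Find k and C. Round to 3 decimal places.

k = 1.650, C = 1.810

Taking logs, ln q = k·ln r + ln C, so regress ln q on ln r.
AᵀA = [[12.7160, 7.8320]; [7.8320, 6]], rhs = [25.6244, 16.4802]ᵀ  (here Σln r = 7.8320, Σ(ln r)² = 12.7160, Σln q = 16.4802, Σln r·ln q = 25.6244).
Δ = 12.7160·6 − (7.8320)² = 14.9557; k = (25.6244·6 − 7.8320·16.4802)/14.9557 = 1.64976, ln C = (12.7160·16.4802 − 7.8320·25.6244)/14.9557 = 0.59321, so C = exp(0.59321) = 1.80978.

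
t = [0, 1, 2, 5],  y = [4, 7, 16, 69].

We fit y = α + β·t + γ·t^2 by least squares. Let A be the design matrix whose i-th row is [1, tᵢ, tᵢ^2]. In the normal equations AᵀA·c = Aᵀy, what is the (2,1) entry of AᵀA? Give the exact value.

Row 2 ↔ basis t, column 1 ↔ basis 1, so (AᵀA)_{2,1} = Σᵢ t = (0)·(1) + (1)·(1) + (2)·(1) + (5)·(1) = 8.

8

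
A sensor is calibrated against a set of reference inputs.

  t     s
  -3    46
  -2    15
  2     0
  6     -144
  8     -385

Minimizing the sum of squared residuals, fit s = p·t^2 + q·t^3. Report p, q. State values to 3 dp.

With design matrix A, AᵀA = [[5505, 40301]; [40301, 309657]] and Aᵀs = [-29350, -229586]ᵀ.
det = 5505·309657 − 40301² = 80491184.
p = ((-29350)·309657 − 40301·(-229586))/80491184 = 41028109/20122796; q = (5505·(-229586) − 40301·(-29350))/80491184 = -20259145/20122796.

p = 2.039, q = -1.007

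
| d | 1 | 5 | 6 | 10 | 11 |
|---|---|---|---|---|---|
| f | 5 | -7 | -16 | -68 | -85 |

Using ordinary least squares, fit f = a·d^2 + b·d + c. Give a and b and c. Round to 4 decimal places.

a = -0.9804, b = 2.7151, c = 3.3714

Forming XᵀX = [[26563, 2673, 283]; [2673, 283, 33]; [283, 33, 5]] and Xᵀf = [-17831, -1741, -171]ᵀ gives XᵀX·[a, b, c]ᵀ = Xᵀf.
Row-reducing yields a = -1201/1225, b = 3326/1225, c = 118/35.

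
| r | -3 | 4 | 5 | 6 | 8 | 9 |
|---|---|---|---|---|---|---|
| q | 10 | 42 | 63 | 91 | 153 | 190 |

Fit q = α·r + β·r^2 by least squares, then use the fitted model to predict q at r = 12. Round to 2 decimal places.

q̂ = 327.69

With design matrix A, AᵀA = [[231, 1619]; [1619, 12915]] and Aᵀq = [3933, 30795]ᵀ.
Δ = 231·12915 − 1619² = 362204.
α = (3933·12915 − 1619·30795)/362204 = 468795/181102; β = (231·30795 − 1619·3933)/362204 = 373059/181102.
At r = 12: q̂ = (468795/181102)·(12) + (373059/181102)·(144) = 29673018/90551.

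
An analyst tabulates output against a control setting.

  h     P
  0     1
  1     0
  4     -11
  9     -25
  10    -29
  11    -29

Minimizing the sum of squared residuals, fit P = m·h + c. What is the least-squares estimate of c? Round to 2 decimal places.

The normal equations are: 319·m + 35·c = -878;  35·m + 6·c = -93.
(Σh·h = 319, Σh = 35, Σ1 = 6, Σh·P = -878, ΣP = -93.)
det = 319·6 − 35² = 689.
m = ((-878)·6 − 35·(-93))/689 = -2013/689; c = (319·(-93) − 35·(-878))/689 = 1063/689.

c = 1.54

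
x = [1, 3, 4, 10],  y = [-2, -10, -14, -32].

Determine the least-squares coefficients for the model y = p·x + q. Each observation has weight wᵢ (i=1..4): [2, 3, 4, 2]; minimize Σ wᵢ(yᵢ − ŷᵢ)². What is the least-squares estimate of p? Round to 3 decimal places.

p = -3.254

Setting ∂/∂p … = 0 gives: 293·p + 47·q = -958;  47·p + 11·q = -154.
Determinant 293·11 − 47² = 1014.
p = ((-958)·11 − 47·(-154))/1014 = -550/169; q = (293·(-154) − 47·(-958))/1014 = -16/169.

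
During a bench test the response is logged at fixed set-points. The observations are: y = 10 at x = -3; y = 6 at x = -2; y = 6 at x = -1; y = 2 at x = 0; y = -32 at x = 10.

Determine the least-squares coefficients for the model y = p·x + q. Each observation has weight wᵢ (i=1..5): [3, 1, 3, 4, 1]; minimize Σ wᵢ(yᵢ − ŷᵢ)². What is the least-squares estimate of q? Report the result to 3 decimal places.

Normal-equation sums: Σwᵢ·x·x = 134, Σwᵢ·x = -4, Σwᵢ·1 = 12.
Right-hand side: Σwᵢ·x·y = -440, Σwᵢ·y = 30.
Normal equations: [[134, -4]; [-4, 12]]·[p, q]ᵀ = [-440, 30]ᵀ.
det = 134·12 − (-4)² = 1592.
p = ((-440)·12 − (-4)·30)/1592 = -645/199; q = (134·30 − (-4)·(-440))/1592 = 565/398.

q = 1.420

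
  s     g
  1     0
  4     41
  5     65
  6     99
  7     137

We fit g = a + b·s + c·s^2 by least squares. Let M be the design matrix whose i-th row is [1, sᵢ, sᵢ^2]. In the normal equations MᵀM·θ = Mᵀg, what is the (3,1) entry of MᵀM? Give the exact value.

127

Row 3 ↔ basis s^2, column 1 ↔ basis 1, so (MᵀM)_{3,1} = Σᵢ s^2 = (1)·(1) + (16)·(1) + (25)·(1) + (36)·(1) + (49)·(1) = 127.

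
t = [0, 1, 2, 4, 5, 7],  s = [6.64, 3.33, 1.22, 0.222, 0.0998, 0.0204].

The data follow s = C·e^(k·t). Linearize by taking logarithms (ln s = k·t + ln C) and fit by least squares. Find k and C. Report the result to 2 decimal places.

Linearized form: ln s = k·t + ln C. From the 6 transformed points,
AᵀA = [[95.0000, 19.0000]; [19.0000, 6]], rhs = [-43.1881, -4.4070]ᵀ  (here Σt = 19.0000, Σ(t)² = 95.0000, Σln s = -4.4070, Σt·ln s = -43.1881).
Slope k = (n·Σt·ln s − Σt·Σln s)/(n·Σ(t)² − (Σt)²) = (6·-43.1881 − 19.0000·-4.4070)/209.0000 = -0.83922; ln C = (Σln s − k·Σt)/n = 1.92303, so C = exp(1.92303) = 6.84168.

k = -0.84, C = 6.84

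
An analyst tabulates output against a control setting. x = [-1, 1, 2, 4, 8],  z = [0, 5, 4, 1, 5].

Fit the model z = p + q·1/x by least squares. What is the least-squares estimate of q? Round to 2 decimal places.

Sums needed: Σ1 = 5, Σ1/x = 7/8, Σ1/x·1/x = 149/64.
Moment sums: Σz = 15, Σ1/x·z = 63/8.
det = 5·(149/64) − (7/8)² = 87/8.
p = (15·(149/64) − (7/8)·(63/8))/(87/8) = 299/116; q = (5·(63/8) − (7/8)·15)/(87/8) = 70/29.

q = 2.41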